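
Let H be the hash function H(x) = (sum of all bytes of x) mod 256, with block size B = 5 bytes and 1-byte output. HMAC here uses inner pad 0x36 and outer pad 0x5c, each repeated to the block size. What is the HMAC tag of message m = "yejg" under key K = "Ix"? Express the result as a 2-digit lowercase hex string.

6b

Key "Ix" = 49 78 is 2 bytes ≤ B = 5; zero-pad to 5 bytes: K' = 49 78 00 00 00.
K' ⊕ ipad = 7f 4e 36 36 36.  K' ⊕ opad = 15 24 5c 5c 5c.
Inner input = (K'⊕ipad) ∥ m = 7f 4e 36 36 36 ∥ 79 65 6a 67.
Inner hash: sum = 127+78+54+54+54+121+101+106+103 = 798; mod 256 = 30 → 1e.
Outer input = (K'⊕opad) ∥ inner = 15 24 5c 5c 5c ∥ 1e.
Outer hash (tag): sum = 21+36+92+92+92+30 = 363; mod 256 = 107 → 6b.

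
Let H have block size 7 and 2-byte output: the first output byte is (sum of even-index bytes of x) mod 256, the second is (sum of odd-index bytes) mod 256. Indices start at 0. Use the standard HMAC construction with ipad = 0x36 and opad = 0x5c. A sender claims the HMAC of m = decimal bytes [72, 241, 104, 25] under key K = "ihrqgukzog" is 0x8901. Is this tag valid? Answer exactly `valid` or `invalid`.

valid

Key "ihrqgukzog" = 69 68 72 71 67 75 6b 7a 6f 67 is 10 bytes > B = 7, so hash it first: H(key) = 1c 2f, then zero-pad to 7 bytes: K' = 1c 2f 00 00 00 00 00.
K' ⊕ ipad = 2a 19 36 36 36 36 36; K' ⊕ opad = 40 73 5c 5c 5c 5c 5c.
Inner hash: even-index sum = 470 mod 256 = 214; odd-index sum = 309 mod 256 = 53 → d6 35.
Outer hash (recomputed tag): even-index sum = 393 mod 256 = 137; odd-index sum = 513 mod 256 = 1 → 89 01.
Recomputed tag = 8901; claimed = 8901 → match.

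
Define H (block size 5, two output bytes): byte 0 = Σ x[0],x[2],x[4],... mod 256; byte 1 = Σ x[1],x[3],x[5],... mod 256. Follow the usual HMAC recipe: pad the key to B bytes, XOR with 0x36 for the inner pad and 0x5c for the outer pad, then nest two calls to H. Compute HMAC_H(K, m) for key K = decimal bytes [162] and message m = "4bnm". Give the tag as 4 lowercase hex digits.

Key decimal bytes [162] = a2 is 1 byte ≤ B = 5; zero-pad to 5 bytes: K' = a2 00 00 00 00.
K' ⊕ ipad = 94 36 36 36 36.  K' ⊕ opad = fe 5c 5c 5c 5c.
Inner input = (K'⊕ipad) ∥ m = 94 36 36 36 36 ∥ 34 62 6e 6d.
Inner hash: even-index sum = 463 mod 256 = 207; odd-index sum = 270 mod 256 = 14 → cf 0e.
Outer input = (K'⊕opad) ∥ inner = fe 5c 5c 5c 5c ∥ cf 0e.
Outer hash (tag): even-index sum = 452 mod 256 = 196; odd-index sum = 391 mod 256 = 135 → c4 87.

c487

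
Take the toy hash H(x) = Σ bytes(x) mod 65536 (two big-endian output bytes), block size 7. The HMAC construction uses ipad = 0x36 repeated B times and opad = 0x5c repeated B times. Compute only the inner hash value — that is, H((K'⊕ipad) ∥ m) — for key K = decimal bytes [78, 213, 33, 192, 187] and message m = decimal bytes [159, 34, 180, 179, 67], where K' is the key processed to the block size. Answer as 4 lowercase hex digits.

05cc

Key decimal bytes [78, 213, 33, 192, 187] = 4e d5 21 c0 bb is 5 bytes ≤ B = 7; zero-pad to 7 bytes: K' = 4e d5 21 c0 bb 00 00.
K' ⊕ ipad = 78 e3 17 f6 8d 36 36.
Inner input = 78 e3 17 f6 8d 36 36 ∥ 9f 22 b4 b3 43.
Inner hash: sum = 120+227+23+246+141+54+54+159+34+180+179+67 = 1484 → 05 cc.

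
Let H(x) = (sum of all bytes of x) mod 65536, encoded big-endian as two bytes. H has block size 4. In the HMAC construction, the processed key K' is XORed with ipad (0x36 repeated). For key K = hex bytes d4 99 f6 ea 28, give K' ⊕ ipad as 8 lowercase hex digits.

35433636

Key hex bytes d4 99 f6 ea 28 is 5 bytes > B = 4, so hash it first: H(key) = 03 75, then zero-pad to 4 bytes: K' = 03 75 00 00.
XOR each byte with 0x36: 03⊕36=35, 75⊕36=43, 00⊕36=36, 00⊕36=36.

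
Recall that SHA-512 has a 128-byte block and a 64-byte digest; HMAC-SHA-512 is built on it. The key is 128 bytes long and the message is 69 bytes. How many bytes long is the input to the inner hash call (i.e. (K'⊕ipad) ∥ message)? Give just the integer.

Key is 128 ≤ 128 bytes, zero-padded: |K'| = 128.
Inner input = (K'⊕ipad) ∥ m → 128 + 69 = 197 bytes.

197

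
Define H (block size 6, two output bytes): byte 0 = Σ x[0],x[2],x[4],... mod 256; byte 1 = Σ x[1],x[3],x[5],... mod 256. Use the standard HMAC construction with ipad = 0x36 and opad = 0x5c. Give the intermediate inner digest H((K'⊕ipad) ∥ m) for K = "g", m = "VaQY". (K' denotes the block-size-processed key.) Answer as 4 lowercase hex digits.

Key "g" = 67 is 1 byte ≤ B = 6; zero-pad to 6 bytes: K' = 67 00 00 00 00 00.
K' ⊕ ipad = 51 36 36 36 36 36.
Inner input = 51 36 36 36 36 36 ∥ 56 61 51 59.
Inner hash: even-index sum = 356 mod 256 = 100; odd-index sum = 348 mod 256 = 92 → 64 5c.

645c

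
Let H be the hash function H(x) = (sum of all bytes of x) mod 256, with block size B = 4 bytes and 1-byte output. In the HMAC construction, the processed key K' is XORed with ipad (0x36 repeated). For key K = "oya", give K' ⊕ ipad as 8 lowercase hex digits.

Key "oya" = 6f 79 61 is 3 bytes ≤ B = 4; zero-pad to 4 bytes: K' = 6f 79 61 00.
XOR each byte with 0x36: 6f⊕36=59, 79⊕36=4f, 61⊕36=57, 00⊕36=36.

594f5736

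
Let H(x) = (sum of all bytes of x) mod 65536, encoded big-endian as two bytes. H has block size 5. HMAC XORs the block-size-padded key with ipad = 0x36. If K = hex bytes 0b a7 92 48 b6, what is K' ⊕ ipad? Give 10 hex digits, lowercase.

Key hex bytes 0b a7 92 48 b6 is exactly B = 5 bytes: K' = 0b a7 92 48 b6.
XOR each byte with 0x36: 0b⊕36=3d, a7⊕36=91, 92⊕36=a4, 48⊕36=7e, b6⊕36=80.

3d91a47e80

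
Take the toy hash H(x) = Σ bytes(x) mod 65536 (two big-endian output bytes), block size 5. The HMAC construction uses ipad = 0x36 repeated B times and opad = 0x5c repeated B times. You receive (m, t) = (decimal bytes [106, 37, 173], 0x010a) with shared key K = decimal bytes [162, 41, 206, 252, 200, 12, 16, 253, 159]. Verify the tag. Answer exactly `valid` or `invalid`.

Key decimal bytes [162, 41, 206, 252, 200, 12, 16, 253, 159] = a2 29 ce fc c8 0c 10 fd 9f is 9 bytes > B = 5, so hash it first: H(key) = 05 15, then zero-pad to 5 bytes: K' = 05 15 00 00 00.
K' ⊕ ipad = 33 23 36 36 36; K' ⊕ opad = 59 49 5c 5c 5c.
Inner hash: sum = 51+35+54+54+54+106+37+173 = 564 → 02 34.
Outer hash (recomputed tag): sum = 89+73+92+92+92+2+52 = 492 → 01 ec.
Recomputed tag = 01ec; claimed = 010a → mismatch.

invalid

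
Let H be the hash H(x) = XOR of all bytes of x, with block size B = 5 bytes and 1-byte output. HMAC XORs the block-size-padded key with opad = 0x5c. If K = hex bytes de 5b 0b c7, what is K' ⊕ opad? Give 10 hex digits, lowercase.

Key hex bytes de 5b 0b c7 is 4 bytes ≤ B = 5; zero-pad to 5 bytes: K' = de 5b 0b c7 00.
XOR each byte with 0x5c: de⊕5c=82, 5b⊕5c=07, 0b⊕5c=57, c7⊕5c=9b, 00⊕5c=5c.

8207579b5c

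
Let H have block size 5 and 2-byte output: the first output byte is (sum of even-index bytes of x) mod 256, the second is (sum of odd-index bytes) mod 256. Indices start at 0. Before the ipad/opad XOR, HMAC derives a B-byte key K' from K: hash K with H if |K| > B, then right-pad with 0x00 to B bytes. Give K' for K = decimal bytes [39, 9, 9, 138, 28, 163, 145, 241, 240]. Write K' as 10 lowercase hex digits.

cd27000000

|K| = 9 > B = 5, so first hash the key.
H(K): even-index sum = 461 mod 256 = 205; odd-index sum = 551 mod 256 = 39 → cd 27.
Zero-pad H(K) = cd 27 to 5 bytes: K' = cd 27 00 00 00.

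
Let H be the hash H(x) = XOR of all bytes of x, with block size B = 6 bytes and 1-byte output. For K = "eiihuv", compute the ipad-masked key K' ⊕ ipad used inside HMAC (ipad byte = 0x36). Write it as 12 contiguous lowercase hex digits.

Key "eiihuv" = 65 69 69 68 75 76 is exactly B = 6 bytes: K' = 65 69 69 68 75 76.
XOR each byte with 0x36: 65⊕36=53, 69⊕36=5f, 69⊕36=5f, 68⊕36=5e, 75⊕36=43, 76⊕36=40.

535f5f5e4340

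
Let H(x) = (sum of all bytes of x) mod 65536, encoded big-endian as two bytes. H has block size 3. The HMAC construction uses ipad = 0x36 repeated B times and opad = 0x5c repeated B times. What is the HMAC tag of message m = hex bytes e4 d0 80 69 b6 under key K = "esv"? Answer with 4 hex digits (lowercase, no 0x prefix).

00c1

Key "esv" = 65 73 76 is exactly B = 3 bytes: K' = 65 73 76.
K' ⊕ ipad = 53 45 40.  K' ⊕ opad = 39 2f 2a.
Inner input = (K'⊕ipad) ∥ m = 53 45 40 ∥ e4 d0 80 69 b6.
Inner hash: sum = 83+69+64+228+208+128+105+182 = 1067 → 04 2b.
Outer input = (K'⊕opad) ∥ inner = 39 2f 2a ∥ 04 2b.
Outer hash (tag): sum = 57+47+42+4+43 = 193 → 00 c1.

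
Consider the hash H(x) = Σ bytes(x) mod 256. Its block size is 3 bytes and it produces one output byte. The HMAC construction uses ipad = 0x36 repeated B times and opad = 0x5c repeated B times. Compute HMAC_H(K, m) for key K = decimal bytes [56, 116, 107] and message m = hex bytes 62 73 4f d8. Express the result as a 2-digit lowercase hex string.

Key decimal bytes [56, 116, 107] = 38 74 6b is exactly B = 3 bytes: K' = 38 74 6b.
K' ⊕ ipad = 0e 42 5d.  K' ⊕ opad = 64 28 37.
Inner input = (K'⊕ipad) ∥ m = 0e 42 5d ∥ 62 73 4f d8.
Inner hash: sum = 14+66+93+98+115+79+216 = 681; mod 256 = 169 → a9.
Outer input = (K'⊕opad) ∥ inner = 64 28 37 ∥ a9.
Outer hash (tag): sum = 100+40+55+169 = 364; mod 256 = 108 → 6c.

6c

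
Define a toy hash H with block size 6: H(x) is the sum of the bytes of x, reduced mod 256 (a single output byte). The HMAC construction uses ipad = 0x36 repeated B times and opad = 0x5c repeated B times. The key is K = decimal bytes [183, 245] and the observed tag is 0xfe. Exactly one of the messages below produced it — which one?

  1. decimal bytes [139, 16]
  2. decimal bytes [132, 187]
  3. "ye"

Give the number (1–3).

3

Key decimal bytes [183, 245] = b7 f5 is 2 bytes ≤ B = 6; zero-pad to 6 bytes: K' = b7 f5 00 00 00 00.
K' ⊕ ipad = 81 c3 36 36 36 36; K' ⊕ opad = eb a9 5c 5c 5c 5c.
m1: inner = H(81 c3 36 36 36 36 8b 10) = b7; tag = H(eb a9 5c 5c 5c 5c b7) = bb
m2: inner = H(81 c3 36 36 36 36 84 bb) = 5b; tag = H(eb a9 5c 5c 5c 5c 5b) = 5f
m3: inner = H(81 c3 36 36 36 36 79 65) = fa; tag = H(eb a9 5c 5c 5c 5c fa) = fe ← matches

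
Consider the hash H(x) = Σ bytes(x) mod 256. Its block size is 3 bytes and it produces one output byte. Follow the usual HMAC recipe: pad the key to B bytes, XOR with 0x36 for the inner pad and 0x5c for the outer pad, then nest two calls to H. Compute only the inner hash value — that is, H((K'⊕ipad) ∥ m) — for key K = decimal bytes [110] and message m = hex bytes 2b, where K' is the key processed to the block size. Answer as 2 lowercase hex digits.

ef

Key decimal bytes [110] = 6e is 1 byte ≤ B = 3; zero-pad to 3 bytes: K' = 6e 00 00.
K' ⊕ ipad = 58 36 36.
Inner input = 58 36 36 ∥ 2b.
Inner hash: sum = 88+54+54+43 = 239 → ef.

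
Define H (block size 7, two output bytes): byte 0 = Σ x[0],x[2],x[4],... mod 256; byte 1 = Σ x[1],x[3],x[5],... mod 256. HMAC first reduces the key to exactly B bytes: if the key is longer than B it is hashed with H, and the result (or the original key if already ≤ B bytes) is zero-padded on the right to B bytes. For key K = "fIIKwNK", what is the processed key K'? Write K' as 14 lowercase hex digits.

6649494b774e4b

Key "fIIKwNK" = 66 49 49 4b 77 4e 4b is exactly B = 7 bytes: K' = 66 49 49 4b 77 4e 4b.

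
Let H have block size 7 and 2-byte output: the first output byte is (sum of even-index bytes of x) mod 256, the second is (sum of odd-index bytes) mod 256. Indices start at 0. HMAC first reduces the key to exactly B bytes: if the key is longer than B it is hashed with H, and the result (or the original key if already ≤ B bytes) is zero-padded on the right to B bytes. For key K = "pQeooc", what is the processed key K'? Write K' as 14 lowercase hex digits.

Key "pQeooc" = 70 51 65 6f 6f 63 is 6 bytes ≤ B = 7; zero-pad to 7 bytes: K' = 70 51 65 6f 6f 63 00.

7051656f6f6300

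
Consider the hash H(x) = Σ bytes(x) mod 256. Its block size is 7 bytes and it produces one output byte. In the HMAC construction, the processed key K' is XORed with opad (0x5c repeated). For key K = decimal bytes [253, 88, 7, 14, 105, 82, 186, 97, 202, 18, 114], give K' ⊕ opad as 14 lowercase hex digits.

Key decimal bytes [253, 88, 7, 14, 105, 82, 186, 97, 202, 18, 114] = fd 58 07 0e 69 52 ba 61 ca 12 72 is 11 bytes > B = 7, so hash it first: H(key) = 8e, then zero-pad to 7 bytes: K' = 8e 00 00 00 00 00 00.
XOR each byte with 0x5c: 8e⊕5c=d2, 00⊕5c=5c, 00⊕5c=5c, 00⊕5c=5c, 00⊕5c=5c, 00⊕5c=5c, 00⊕5c=5c.

d25c5c5c5c5c5c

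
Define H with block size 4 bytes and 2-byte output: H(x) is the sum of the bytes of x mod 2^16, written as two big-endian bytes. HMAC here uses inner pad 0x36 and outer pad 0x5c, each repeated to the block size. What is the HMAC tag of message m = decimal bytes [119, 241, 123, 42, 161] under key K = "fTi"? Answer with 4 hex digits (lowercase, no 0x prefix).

Key "fTi" = 66 54 69 is 3 bytes ≤ B = 4; zero-pad to 4 bytes: K' = 66 54 69 00.
K' ⊕ ipad = 50 62 5f 36.  K' ⊕ opad = 3a 08 35 5c.
Inner input = (K'⊕ipad) ∥ m = 50 62 5f 36 ∥ 77 f1 7b 2a a1.
Inner hash: sum = 80+98+95+54+119+241+123+42+161 = 1013 → 03 f5.
Outer input = (K'⊕opad) ∥ inner = 3a 08 35 5c ∥ 03 f5.
Outer hash (tag): sum = 58+8+53+92+3+245 = 459 → 01 cb.

01cb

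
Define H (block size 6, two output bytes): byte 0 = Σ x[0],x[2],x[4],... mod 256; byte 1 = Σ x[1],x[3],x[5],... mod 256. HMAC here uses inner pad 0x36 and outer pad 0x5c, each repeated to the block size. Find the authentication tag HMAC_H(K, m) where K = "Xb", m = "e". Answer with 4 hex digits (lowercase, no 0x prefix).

Key "Xb" = 58 62 is 2 bytes ≤ B = 6; zero-pad to 6 bytes: K' = 58 62 00 00 00 00.
K' ⊕ ipad = 6e 54 36 36 36 36.  K' ⊕ opad = 04 3e 5c 5c 5c 5c.
Inner input = (K'⊕ipad) ∥ m = 6e 54 36 36 36 36 ∥ 65.
Inner hash: even-index sum = 319 mod 256 = 63; odd-index sum = 192 mod 256 = 192 → 3f c0.
Outer input = (K'⊕opad) ∥ inner = 04 3e 5c 5c 5c 5c ∥ 3f c0.
Outer hash (tag): even-index sum = 251 mod 256 = 251; odd-index sum = 438 mod 256 = 182 → fb b6.

fbb6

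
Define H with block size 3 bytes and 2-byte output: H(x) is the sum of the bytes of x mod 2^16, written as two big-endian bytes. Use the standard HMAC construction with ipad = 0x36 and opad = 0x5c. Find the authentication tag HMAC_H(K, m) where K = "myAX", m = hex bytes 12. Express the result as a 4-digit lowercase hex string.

Key "myAX" = 6d 79 41 58 is 4 bytes > B = 3, so hash it first: H(key) = 01 7f, then zero-pad to 3 bytes: K' = 01 7f 00.
K' ⊕ ipad = 37 49 36.  K' ⊕ opad = 5d 23 5c.
Inner input = (K'⊕ipad) ∥ m = 37 49 36 ∥ 12.
Inner hash: sum = 55+73+54+18 = 200 → 00 c8.
Outer input = (K'⊕opad) ∥ inner = 5d 23 5c ∥ 00 c8.
Outer hash (tag): sum = 93+35+92+0+200 = 420 → 01 a4.

01a4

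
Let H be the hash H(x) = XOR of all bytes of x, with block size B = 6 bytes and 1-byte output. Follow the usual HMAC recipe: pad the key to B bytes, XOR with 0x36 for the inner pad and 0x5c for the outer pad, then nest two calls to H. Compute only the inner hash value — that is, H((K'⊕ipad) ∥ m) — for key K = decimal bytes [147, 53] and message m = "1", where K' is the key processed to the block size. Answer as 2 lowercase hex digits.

97

Key decimal bytes [147, 53] = 93 35 is 2 bytes ≤ B = 6; zero-pad to 6 bytes: K' = 93 35 00 00 00 00.
K' ⊕ ipad = a5 03 36 36 36 36.
Inner input = a5 03 36 36 36 36 ∥ 31.
Inner hash: XOR a5⊕03⊕36⊕36⊕36⊕36⊕31 = 97.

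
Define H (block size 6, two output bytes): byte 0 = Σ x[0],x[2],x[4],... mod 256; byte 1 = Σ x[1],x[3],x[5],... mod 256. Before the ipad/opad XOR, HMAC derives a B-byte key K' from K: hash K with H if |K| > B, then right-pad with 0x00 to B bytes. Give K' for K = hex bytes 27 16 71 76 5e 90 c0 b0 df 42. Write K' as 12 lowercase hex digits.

950e00000000

|K| = 10 > B = 6, so first hash the key.
H(K): even-index sum = 661 mod 256 = 149; odd-index sum = 526 mod 256 = 14 → 95 0e.
Zero-pad H(K) = 95 0e to 6 bytes: K' = 95 0e 00 00 00 00.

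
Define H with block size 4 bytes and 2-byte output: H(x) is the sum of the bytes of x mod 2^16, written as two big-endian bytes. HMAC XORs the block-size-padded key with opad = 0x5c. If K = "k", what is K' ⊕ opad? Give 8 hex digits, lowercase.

375c5c5c

Key "k" = 6b is 1 byte ≤ B = 4; zero-pad to 4 bytes: K' = 6b 00 00 00.
XOR each byte with 0x5c: 6b⊕5c=37, 00⊕5c=5c, 00⊕5c=5c, 00⊕5c=5c.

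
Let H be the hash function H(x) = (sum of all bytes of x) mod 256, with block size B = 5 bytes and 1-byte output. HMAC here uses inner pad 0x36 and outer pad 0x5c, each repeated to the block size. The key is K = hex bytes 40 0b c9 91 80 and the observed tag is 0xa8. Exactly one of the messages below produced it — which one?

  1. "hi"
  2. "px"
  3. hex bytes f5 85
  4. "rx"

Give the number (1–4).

2

Key hex bytes 40 0b c9 91 80 is exactly B = 5 bytes: K' = 40 0b c9 91 80.
K' ⊕ ipad = 76 3d ff a7 b6; K' ⊕ opad = 1c 57 95 cd dc.
m1: inner = H(76 3d ff a7 b6 68 69) = e0; tag = H(1c 57 95 cd dc e0) = 91
m2: inner = H(76 3d ff a7 b6 70 78) = f7; tag = H(1c 57 95 cd dc f7) = a8 ← matches
m3: inner = H(76 3d ff a7 b6 f5 85) = 89; tag = H(1c 57 95 cd dc 89) = 3a
m4: inner = H(76 3d ff a7 b6 72 78) = f9; tag = H(1c 57 95 cd dc f9) = aa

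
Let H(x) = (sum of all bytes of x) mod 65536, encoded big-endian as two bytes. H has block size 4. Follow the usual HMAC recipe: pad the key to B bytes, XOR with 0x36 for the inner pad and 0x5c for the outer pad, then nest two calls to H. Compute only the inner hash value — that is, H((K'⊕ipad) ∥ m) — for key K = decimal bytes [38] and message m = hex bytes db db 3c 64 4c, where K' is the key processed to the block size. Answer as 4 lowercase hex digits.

Key decimal bytes [38] = 26 is 1 byte ≤ B = 4; zero-pad to 4 bytes: K' = 26 00 00 00.
K' ⊕ ipad = 10 36 36 36.
Inner input = 10 36 36 36 ∥ db db 3c 64 4c.
Inner hash: sum = 16+54+54+54+219+219+60+100+76 = 852 → 03 54.

0354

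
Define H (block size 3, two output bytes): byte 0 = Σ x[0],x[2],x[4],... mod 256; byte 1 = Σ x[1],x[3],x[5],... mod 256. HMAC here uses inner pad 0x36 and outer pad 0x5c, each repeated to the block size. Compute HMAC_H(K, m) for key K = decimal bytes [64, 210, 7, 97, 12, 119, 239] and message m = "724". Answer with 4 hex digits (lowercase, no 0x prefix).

81d2

Key decimal bytes [64, 210, 7, 97, 12, 119, 239] = 40 d2 07 61 0c 77 ef is 7 bytes > B = 3, so hash it first: H(key) = 42 aa, then zero-pad to 3 bytes: K' = 42 aa 00.
K' ⊕ ipad = 74 9c 36.  K' ⊕ opad = 1e f6 5c.
Inner input = (K'⊕ipad) ∥ m = 74 9c 36 ∥ 37 32 34.
Inner hash: even-index sum = 220 mod 256 = 220; odd-index sum = 263 mod 256 = 7 → dc 07.
Outer input = (K'⊕opad) ∥ inner = 1e f6 5c ∥ dc 07.
Outer hash (tag): even-index sum = 129 mod 256 = 129; odd-index sum = 466 mod 256 = 210 → 81 d2.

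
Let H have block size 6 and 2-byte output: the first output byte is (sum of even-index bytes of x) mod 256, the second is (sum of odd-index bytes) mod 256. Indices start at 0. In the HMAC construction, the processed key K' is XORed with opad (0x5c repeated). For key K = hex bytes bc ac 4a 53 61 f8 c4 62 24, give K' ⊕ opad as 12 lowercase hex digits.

13055c5c5c5c

Key hex bytes bc ac 4a 53 61 f8 c4 62 24 is 9 bytes > B = 6, so hash it first: H(key) = 4f 59, then zero-pad to 6 bytes: K' = 4f 59 00 00 00 00.
XOR each byte with 0x5c: 4f⊕5c=13, 59⊕5c=05, 00⊕5c=5c, 00⊕5c=5c, 00⊕5c=5c, 00⊕5c=5c.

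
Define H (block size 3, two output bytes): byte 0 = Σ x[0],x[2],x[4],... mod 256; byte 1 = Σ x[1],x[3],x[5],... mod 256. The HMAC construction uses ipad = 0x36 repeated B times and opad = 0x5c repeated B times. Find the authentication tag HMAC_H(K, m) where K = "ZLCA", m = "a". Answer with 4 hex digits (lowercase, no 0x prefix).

39b2

Key "ZLCA" = 5a 4c 43 41 is 4 bytes > B = 3, so hash it first: H(key) = 9d 8d, then zero-pad to 3 bytes: K' = 9d 8d 00.
K' ⊕ ipad = ab bb 36.  K' ⊕ opad = c1 d1 5c.
Inner input = (K'⊕ipad) ∥ m = ab bb 36 ∥ 61.
Inner hash: even-index sum = 225 mod 256 = 225; odd-index sum = 284 mod 256 = 28 → e1 1c.
Outer input = (K'⊕opad) ∥ inner = c1 d1 5c ∥ e1 1c.
Outer hash (tag): even-index sum = 313 mod 256 = 57; odd-index sum = 434 mod 256 = 178 → 39 b2.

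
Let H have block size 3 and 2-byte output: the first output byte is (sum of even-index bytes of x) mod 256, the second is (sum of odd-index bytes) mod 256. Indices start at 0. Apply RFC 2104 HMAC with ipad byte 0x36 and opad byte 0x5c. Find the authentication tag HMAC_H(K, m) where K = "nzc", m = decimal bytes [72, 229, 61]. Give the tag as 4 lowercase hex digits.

Key "nzc" = 6e 7a 63 is exactly B = 3 bytes: K' = 6e 7a 63.
K' ⊕ ipad = 58 4c 55.  K' ⊕ opad = 32 26 3f.
Inner input = (K'⊕ipad) ∥ m = 58 4c 55 ∥ 48 e5 3d.
Inner hash: even-index sum = 402 mod 256 = 146; odd-index sum = 209 mod 256 = 209 → 92 d1.
Outer input = (K'⊕opad) ∥ inner = 32 26 3f ∥ 92 d1.
Outer hash (tag): even-index sum = 322 mod 256 = 66; odd-index sum = 184 mod 256 = 184 → 42 b8.

42b8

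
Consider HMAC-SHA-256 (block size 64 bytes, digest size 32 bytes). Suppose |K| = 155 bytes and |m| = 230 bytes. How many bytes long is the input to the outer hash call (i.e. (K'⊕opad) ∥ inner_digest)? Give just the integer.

96

Key is 155 > 64 bytes, so it is hashed to 32 bytes then zero-padded to 64: |K'| = 64.
Outer input = (K'⊕opad) ∥ H(inner) → 64 + 32 = 96 bytes.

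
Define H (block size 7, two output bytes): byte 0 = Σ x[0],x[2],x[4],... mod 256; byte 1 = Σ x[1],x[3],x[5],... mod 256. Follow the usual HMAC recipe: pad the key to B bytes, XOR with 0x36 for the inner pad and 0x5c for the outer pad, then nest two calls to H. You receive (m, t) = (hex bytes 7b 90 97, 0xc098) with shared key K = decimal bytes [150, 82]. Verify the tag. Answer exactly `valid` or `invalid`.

Key decimal bytes [150, 82] = 96 52 is 2 bytes ≤ B = 7; zero-pad to 7 bytes: K' = 96 52 00 00 00 00 00.
K' ⊕ ipad = a0 64 36 36 36 36 36; K' ⊕ opad = ca 0e 5c 5c 5c 5c 5c.
Inner hash: even-index sum = 466 mod 256 = 210; odd-index sum = 482 mod 256 = 226 → d2 e2.
Outer hash (recomputed tag): even-index sum = 704 mod 256 = 192; odd-index sum = 408 mod 256 = 152 → c0 98.
Recomputed tag = c098; claimed = c098 → match.

valid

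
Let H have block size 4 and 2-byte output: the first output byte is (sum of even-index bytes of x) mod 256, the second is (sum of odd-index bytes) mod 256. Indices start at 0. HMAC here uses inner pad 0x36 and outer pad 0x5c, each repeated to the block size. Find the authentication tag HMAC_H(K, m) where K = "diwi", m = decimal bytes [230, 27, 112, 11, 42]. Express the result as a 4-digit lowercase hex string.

764e

Key "diwi" = 64 69 77 69 is exactly B = 4 bytes: K' = 64 69 77 69.
K' ⊕ ipad = 52 5f 41 5f.  K' ⊕ opad = 38 35 2b 35.
Inner input = (K'⊕ipad) ∥ m = 52 5f 41 5f ∥ e6 1b 70 0b 2a.
Inner hash: even-index sum = 531 mod 256 = 19; odd-index sum = 228 mod 256 = 228 → 13 e4.
Outer input = (K'⊕opad) ∥ inner = 38 35 2b 35 ∥ 13 e4.
Outer hash (tag): even-index sum = 118 mod 256 = 118; odd-index sum = 334 mod 256 = 78 → 76 4e.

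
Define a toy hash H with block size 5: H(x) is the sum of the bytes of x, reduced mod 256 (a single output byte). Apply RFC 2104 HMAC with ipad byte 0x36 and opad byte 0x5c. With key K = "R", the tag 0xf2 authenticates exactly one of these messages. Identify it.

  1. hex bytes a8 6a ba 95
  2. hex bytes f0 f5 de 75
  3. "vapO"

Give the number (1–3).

2

Key "R" = 52 is 1 byte ≤ B = 5; zero-pad to 5 bytes: K' = 52 00 00 00 00.
K' ⊕ ipad = 64 36 36 36 36; K' ⊕ opad = 0e 5c 5c 5c 5c.
m1: inner = H(64 36 36 36 36 a8 6a ba 95) = 9d; tag = H(0e 5c 5c 5c 5c 9d) = 1b
m2: inner = H(64 36 36 36 36 f0 f5 de 75) = 74; tag = H(0e 5c 5c 5c 5c 74) = f2 ← matches
m3: inner = H(64 36 36 36 36 76 61 70 4f) = d2; tag = H(0e 5c 5c 5c 5c d2) = 50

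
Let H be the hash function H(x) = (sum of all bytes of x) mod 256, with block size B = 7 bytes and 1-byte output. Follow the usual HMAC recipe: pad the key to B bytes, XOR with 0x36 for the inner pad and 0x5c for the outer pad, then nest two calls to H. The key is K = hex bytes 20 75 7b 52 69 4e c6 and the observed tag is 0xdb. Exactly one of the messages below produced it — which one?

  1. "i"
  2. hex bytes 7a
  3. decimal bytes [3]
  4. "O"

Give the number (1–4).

Key hex bytes 20 75 7b 52 69 4e c6 is exactly B = 7 bytes: K' = 20 75 7b 52 69 4e c6.
K' ⊕ ipad = 16 43 4d 64 5f 78 f0; K' ⊕ opad = 7c 29 27 0e 35 12 9a.
m1: inner = H(16 43 4d 64 5f 78 f0 69) = 3a; tag = H(7c 29 27 0e 35 12 9a 3a) = f5
m2: inner = H(16 43 4d 64 5f 78 f0 7a) = 4b; tag = H(7c 29 27 0e 35 12 9a 4b) = 06
m3: inner = H(16 43 4d 64 5f 78 f0 03) = d4; tag = H(7c 29 27 0e 35 12 9a d4) = 8f
m4: inner = H(16 43 4d 64 5f 78 f0 4f) = 20; tag = H(7c 29 27 0e 35 12 9a 20) = db ← matches

4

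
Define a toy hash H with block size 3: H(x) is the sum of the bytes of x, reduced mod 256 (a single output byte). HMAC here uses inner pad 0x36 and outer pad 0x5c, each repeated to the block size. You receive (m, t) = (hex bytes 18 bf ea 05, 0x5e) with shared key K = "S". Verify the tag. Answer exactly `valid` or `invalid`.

Key "S" = 53 is 1 byte ≤ B = 3; zero-pad to 3 bytes: K' = 53 00 00.
K' ⊕ ipad = 65 36 36; K' ⊕ opad = 0f 5c 5c.
Inner hash: sum = 101+54+54+24+191+234+5 = 663; mod 256 = 151 → 97.
Outer hash (recomputed tag): sum = 15+92+92+151 = 350; mod 256 = 94 → 5e.
Recomputed tag = 5e; claimed = 5e → match.

valid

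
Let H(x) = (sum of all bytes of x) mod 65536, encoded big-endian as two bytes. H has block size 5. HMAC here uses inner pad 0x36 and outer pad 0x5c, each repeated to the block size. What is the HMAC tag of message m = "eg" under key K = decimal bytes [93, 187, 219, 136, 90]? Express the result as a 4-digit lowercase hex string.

0327

Key decimal bytes [93, 187, 219, 136, 90] = 5d bb db 88 5a is exactly B = 5 bytes: K' = 5d bb db 88 5a.
K' ⊕ ipad = 6b 8d ed be 6c.  K' ⊕ opad = 01 e7 87 d4 06.
Inner input = (K'⊕ipad) ∥ m = 6b 8d ed be 6c ∥ 65 67.
Inner hash: sum = 107+141+237+190+108+101+103 = 987 → 03 db.
Outer input = (K'⊕opad) ∥ inner = 01 e7 87 d4 06 ∥ 03 db.
Outer hash (tag): sum = 1+231+135+212+6+3+219 = 807 → 03 27.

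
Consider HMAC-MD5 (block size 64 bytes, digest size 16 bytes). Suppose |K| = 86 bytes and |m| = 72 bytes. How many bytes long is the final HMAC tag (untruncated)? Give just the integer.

The tag is one MD5 digest: 16 bytes.

16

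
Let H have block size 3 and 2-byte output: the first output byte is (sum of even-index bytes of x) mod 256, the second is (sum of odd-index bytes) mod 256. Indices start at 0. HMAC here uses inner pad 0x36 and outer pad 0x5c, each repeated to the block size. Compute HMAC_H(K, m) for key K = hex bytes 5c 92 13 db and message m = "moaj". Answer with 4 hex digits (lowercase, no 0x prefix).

b899

Key hex bytes 5c 92 13 db is 4 bytes > B = 3, so hash it first: H(key) = 6f 6d, then zero-pad to 3 bytes: K' = 6f 6d 00.
K' ⊕ ipad = 59 5b 36.  K' ⊕ opad = 33 31 5c.
Inner input = (K'⊕ipad) ∥ m = 59 5b 36 ∥ 6d 6f 61 6a.
Inner hash: even-index sum = 360 mod 256 = 104; odd-index sum = 297 mod 256 = 41 → 68 29.
Outer input = (K'⊕opad) ∥ inner = 33 31 5c ∥ 68 29.
Outer hash (tag): even-index sum = 184 mod 256 = 184; odd-index sum = 153 mod 256 = 153 → b8 99.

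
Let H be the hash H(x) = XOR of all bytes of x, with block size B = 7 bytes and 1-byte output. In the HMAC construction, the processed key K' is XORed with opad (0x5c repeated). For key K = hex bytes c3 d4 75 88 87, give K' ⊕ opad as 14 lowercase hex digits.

Key hex bytes c3 d4 75 88 87 is 5 bytes ≤ B = 7; zero-pad to 7 bytes: K' = c3 d4 75 88 87 00 00.
XOR each byte with 0x5c: c3⊕5c=9f, d4⊕5c=88, 75⊕5c=29, 88⊕5c=d4, 87⊕5c=db, 00⊕5c=5c, 00⊕5c=5c.

9f8829d4db5c5c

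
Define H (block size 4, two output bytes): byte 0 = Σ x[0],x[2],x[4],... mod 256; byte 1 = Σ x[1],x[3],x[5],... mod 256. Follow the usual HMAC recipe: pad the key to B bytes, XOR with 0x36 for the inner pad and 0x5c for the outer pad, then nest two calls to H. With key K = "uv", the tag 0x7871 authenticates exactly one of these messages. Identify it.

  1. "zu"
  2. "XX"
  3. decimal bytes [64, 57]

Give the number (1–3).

Key "uv" = 75 76 is 2 bytes ≤ B = 4; zero-pad to 4 bytes: K' = 75 76 00 00.
K' ⊕ ipad = 43 40 36 36; K' ⊕ opad = 29 2a 5c 5c.
m1: inner = H(43 40 36 36 7a 75) = f3 eb; tag = H(29 2a 5c 5c f3 eb) = 7871 ← matches
m2: inner = H(43 40 36 36 58 58) = d1 ce; tag = H(29 2a 5c 5c d1 ce) = 5654
m3: inner = H(43 40 36 36 40 39) = b9 af; tag = H(29 2a 5c 5c b9 af) = 3e35

1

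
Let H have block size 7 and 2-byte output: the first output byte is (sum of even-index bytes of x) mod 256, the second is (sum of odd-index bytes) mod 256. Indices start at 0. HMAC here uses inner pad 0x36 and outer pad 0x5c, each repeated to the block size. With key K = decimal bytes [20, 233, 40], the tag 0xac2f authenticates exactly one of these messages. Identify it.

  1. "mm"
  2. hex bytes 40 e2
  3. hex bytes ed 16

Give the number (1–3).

Key decimal bytes [20, 233, 40] = 14 e9 28 is 3 bytes ≤ B = 7; zero-pad to 7 bytes: K' = 14 e9 28 00 00 00 00.
K' ⊕ ipad = 22 df 1e 36 36 36 36; K' ⊕ opad = 48 b5 74 5c 5c 5c 5c.
m1: inner = H(22 df 1e 36 36 36 36 6d 6d) = 19 b8; tag = H(48 b5 74 5c 5c 5c 5c 19 b8) = 2c86
m2: inner = H(22 df 1e 36 36 36 36 40 e2) = 8e 8b; tag = H(48 b5 74 5c 5c 5c 5c 8e 8b) = fffb
m3: inner = H(22 df 1e 36 36 36 36 ed 16) = c2 38; tag = H(48 b5 74 5c 5c 5c 5c c2 38) = ac2f ← matches

3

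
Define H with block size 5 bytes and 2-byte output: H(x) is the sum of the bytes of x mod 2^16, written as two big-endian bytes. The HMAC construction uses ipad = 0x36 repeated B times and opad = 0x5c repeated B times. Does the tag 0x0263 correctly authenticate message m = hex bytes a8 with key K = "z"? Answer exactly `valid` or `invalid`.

valid

Key "z" = 7a is 1 byte ≤ B = 5; zero-pad to 5 bytes: K' = 7a 00 00 00 00.
K' ⊕ ipad = 4c 36 36 36 36; K' ⊕ opad = 26 5c 5c 5c 5c.
Inner hash: sum = 76+54+54+54+54+168 = 460 → 01 cc.
Outer hash (recomputed tag): sum = 38+92+92+92+92+1+204 = 611 → 02 63.
Recomputed tag = 0263; claimed = 0263 → match.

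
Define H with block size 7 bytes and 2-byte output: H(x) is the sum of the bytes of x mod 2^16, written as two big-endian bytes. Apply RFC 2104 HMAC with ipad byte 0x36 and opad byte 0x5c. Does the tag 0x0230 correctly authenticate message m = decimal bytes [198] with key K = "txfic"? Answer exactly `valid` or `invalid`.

invalid

Key "txfic" = 74 78 66 69 63 is 5 bytes ≤ B = 7; zero-pad to 7 bytes: K' = 74 78 66 69 63 00 00.
K' ⊕ ipad = 42 4e 50 5f 55 36 36; K' ⊕ opad = 28 24 3a 35 3f 5c 5c.
Inner hash: sum = 66+78+80+95+85+54+54+198 = 710 → 02 c6.
Outer hash (recomputed tag): sum = 40+36+58+53+63+92+92+2+198 = 634 → 02 7a.
Recomputed tag = 027a; claimed = 0230 → mismatch.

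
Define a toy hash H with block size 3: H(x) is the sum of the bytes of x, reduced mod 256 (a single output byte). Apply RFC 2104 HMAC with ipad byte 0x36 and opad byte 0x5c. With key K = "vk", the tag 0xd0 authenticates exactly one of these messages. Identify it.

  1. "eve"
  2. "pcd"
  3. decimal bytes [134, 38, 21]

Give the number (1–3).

1

Key "vk" = 76 6b is 2 bytes ≤ B = 3; zero-pad to 3 bytes: K' = 76 6b 00.
K' ⊕ ipad = 40 5d 36; K' ⊕ opad = 2a 37 5c.
m1: inner = H(40 5d 36 65 76 65) = 13; tag = H(2a 37 5c 13) = d0 ← matches
m2: inner = H(40 5d 36 70 63 64) = 0a; tag = H(2a 37 5c 0a) = c7
m3: inner = H(40 5d 36 86 26 15) = 94; tag = H(2a 37 5c 94) = 51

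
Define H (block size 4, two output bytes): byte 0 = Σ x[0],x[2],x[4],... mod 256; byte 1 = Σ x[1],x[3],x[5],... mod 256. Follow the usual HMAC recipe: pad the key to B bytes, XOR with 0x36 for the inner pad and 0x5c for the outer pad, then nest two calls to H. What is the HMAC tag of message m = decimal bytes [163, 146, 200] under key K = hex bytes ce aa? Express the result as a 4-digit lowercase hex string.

Key hex bytes ce aa is 2 bytes ≤ B = 4; zero-pad to 4 bytes: K' = ce aa 00 00.
K' ⊕ ipad = f8 9c 36 36.  K' ⊕ opad = 92 f6 5c 5c.
Inner input = (K'⊕ipad) ∥ m = f8 9c 36 36 ∥ a3 92 c8.
Inner hash: even-index sum = 665 mod 256 = 153; odd-index sum = 356 mod 256 = 100 → 99 64.
Outer input = (K'⊕opad) ∥ inner = 92 f6 5c 5c ∥ 99 64.
Outer hash (tag): even-index sum = 391 mod 256 = 135; odd-index sum = 438 mod 256 = 182 → 87 b6.

87b6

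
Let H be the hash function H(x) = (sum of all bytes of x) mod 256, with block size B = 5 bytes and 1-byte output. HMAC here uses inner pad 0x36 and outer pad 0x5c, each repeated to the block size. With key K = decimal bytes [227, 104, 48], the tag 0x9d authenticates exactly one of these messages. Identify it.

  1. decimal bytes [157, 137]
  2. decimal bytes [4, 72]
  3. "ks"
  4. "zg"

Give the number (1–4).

4

Key decimal bytes [227, 104, 48] = e3 68 30 is 3 bytes ≤ B = 5; zero-pad to 5 bytes: K' = e3 68 30 00 00.
K' ⊕ ipad = d5 5e 06 36 36; K' ⊕ opad = bf 34 6c 5c 5c.
m1: inner = H(d5 5e 06 36 36 9d 89) = cb; tag = H(bf 34 6c 5c 5c cb) = e2
m2: inner = H(d5 5e 06 36 36 04 48) = f1; tag = H(bf 34 6c 5c 5c f1) = 08
m3: inner = H(d5 5e 06 36 36 6b 73) = 83; tag = H(bf 34 6c 5c 5c 83) = 9a
m4: inner = H(d5 5e 06 36 36 7a 67) = 86; tag = H(bf 34 6c 5c 5c 86) = 9d ← matches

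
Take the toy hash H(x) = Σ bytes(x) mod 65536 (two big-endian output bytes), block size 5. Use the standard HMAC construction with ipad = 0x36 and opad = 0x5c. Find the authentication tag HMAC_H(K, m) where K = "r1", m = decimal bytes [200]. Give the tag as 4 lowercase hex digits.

Key "r1" = 72 31 is 2 bytes ≤ B = 5; zero-pad to 5 bytes: K' = 72 31 00 00 00.
K' ⊕ ipad = 44 07 36 36 36.  K' ⊕ opad = 2e 6d 5c 5c 5c.
Inner input = (K'⊕ipad) ∥ m = 44 07 36 36 36 ∥ c8.
Inner hash: sum = 68+7+54+54+54+200 = 437 → 01 b5.
Outer input = (K'⊕opad) ∥ inner = 2e 6d 5c 5c 5c ∥ 01 b5.
Outer hash (tag): sum = 46+109+92+92+92+1+181 = 613 → 02 65.

0265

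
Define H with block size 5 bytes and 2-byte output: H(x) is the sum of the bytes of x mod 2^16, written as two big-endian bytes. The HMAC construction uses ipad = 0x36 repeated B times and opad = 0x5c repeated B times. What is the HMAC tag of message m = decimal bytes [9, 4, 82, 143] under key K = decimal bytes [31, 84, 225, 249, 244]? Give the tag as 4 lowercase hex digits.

0339

Key decimal bytes [31, 84, 225, 249, 244] = 1f 54 e1 f9 f4 is exactly B = 5 bytes: K' = 1f 54 e1 f9 f4.
K' ⊕ ipad = 29 62 d7 cf c2.  K' ⊕ opad = 43 08 bd a5 a8.
Inner input = (K'⊕ipad) ∥ m = 29 62 d7 cf c2 ∥ 09 04 52 8f.
Inner hash: sum = 41+98+215+207+194+9+4+82+143 = 993 → 03 e1.
Outer input = (K'⊕opad) ∥ inner = 43 08 bd a5 a8 ∥ 03 e1.
Outer hash (tag): sum = 67+8+189+165+168+3+225 = 825 → 03 39.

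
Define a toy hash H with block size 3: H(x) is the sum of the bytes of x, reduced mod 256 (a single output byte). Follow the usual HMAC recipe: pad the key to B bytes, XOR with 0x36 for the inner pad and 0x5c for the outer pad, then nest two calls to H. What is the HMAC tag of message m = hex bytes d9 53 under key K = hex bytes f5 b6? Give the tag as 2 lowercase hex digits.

94

Key hex bytes f5 b6 is 2 bytes ≤ B = 3; zero-pad to 3 bytes: K' = f5 b6 00.
K' ⊕ ipad = c3 80 36.  K' ⊕ opad = a9 ea 5c.
Inner input = (K'⊕ipad) ∥ m = c3 80 36 ∥ d9 53.
Inner hash: sum = 195+128+54+217+83 = 677; mod 256 = 165 → a5.
Outer input = (K'⊕opad) ∥ inner = a9 ea 5c ∥ a5.
Outer hash (tag): sum = 169+234+92+165 = 660; mod 256 = 148 → 94.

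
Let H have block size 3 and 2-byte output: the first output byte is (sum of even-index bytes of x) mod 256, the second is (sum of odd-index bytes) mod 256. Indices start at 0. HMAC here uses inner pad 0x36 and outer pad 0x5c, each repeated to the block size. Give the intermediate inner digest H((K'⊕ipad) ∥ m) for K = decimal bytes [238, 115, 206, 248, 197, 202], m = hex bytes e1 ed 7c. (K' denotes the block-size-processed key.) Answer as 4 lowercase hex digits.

Key decimal bytes [238, 115, 206, 248, 197, 202] = ee 73 ce f8 c5 ca is 6 bytes > B = 3, so hash it first: H(key) = 81 35, then zero-pad to 3 bytes: K' = 81 35 00.
K' ⊕ ipad = b7 03 36.
Inner input = b7 03 36 ∥ e1 ed 7c.
Inner hash: even-index sum = 474 mod 256 = 218; odd-index sum = 352 mod 256 = 96 → da 60.

da60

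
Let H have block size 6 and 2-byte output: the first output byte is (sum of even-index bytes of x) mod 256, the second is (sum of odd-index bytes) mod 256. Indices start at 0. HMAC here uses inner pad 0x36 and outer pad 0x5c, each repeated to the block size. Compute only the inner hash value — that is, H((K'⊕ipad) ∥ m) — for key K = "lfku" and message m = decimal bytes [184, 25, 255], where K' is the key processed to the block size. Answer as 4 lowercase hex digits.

Key "lfku" = 6c 66 6b 75 is 4 bytes ≤ B = 6; zero-pad to 6 bytes: K' = 6c 66 6b 75 00 00.
K' ⊕ ipad = 5a 50 5d 43 36 36.
Inner input = 5a 50 5d 43 36 36 ∥ b8 19 ff.
Inner hash: even-index sum = 676 mod 256 = 164; odd-index sum = 226 mod 256 = 226 → a4 e2.

a4e2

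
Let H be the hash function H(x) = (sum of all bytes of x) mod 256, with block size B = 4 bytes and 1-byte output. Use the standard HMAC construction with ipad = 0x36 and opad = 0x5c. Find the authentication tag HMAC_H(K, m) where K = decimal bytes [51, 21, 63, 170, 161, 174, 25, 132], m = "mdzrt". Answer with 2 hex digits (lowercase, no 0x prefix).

53

Key decimal bytes [51, 21, 63, 170, 161, 174, 25, 132] = 33 15 3f aa a1 ae 19 84 is 8 bytes > B = 4, so hash it first: H(key) = 1d, then zero-pad to 4 bytes: K' = 1d 00 00 00.
K' ⊕ ipad = 2b 36 36 36.  K' ⊕ opad = 41 5c 5c 5c.
Inner input = (K'⊕ipad) ∥ m = 2b 36 36 36 ∥ 6d 64 7a 72 74.
Inner hash: sum = 43+54+54+54+109+100+122+114+116 = 766; mod 256 = 254 → fe.
Outer input = (K'⊕opad) ∥ inner = 41 5c 5c 5c ∥ fe.
Outer hash (tag): sum = 65+92+92+92+254 = 595; mod 256 = 83 → 53.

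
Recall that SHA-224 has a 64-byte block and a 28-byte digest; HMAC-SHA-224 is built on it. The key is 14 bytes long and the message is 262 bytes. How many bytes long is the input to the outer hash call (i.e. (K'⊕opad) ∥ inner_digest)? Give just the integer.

92

Key is 14 ≤ 64 bytes, zero-padded: |K'| = 64.
Outer input = (K'⊕opad) ∥ H(inner) → 64 + 28 = 92 bytes.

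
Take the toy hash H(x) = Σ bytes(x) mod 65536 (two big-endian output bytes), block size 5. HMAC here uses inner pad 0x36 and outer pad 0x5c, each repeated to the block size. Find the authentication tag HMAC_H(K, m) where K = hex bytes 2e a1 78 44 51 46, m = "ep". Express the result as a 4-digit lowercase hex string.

Key hex bytes 2e a1 78 44 51 46 is 6 bytes > B = 5, so hash it first: H(key) = 02 22, then zero-pad to 5 bytes: K' = 02 22 00 00 00.
K' ⊕ ipad = 34 14 36 36 36.  K' ⊕ opad = 5e 7e 5c 5c 5c.
Inner input = (K'⊕ipad) ∥ m = 34 14 36 36 36 ∥ 65 70.
Inner hash: sum = 52+20+54+54+54+101+112 = 447 → 01 bf.
Outer input = (K'⊕opad) ∥ inner = 5e 7e 5c 5c 5c ∥ 01 bf.
Outer hash (tag): sum = 94+126+92+92+92+1+191 = 688 → 02 b0.

02b0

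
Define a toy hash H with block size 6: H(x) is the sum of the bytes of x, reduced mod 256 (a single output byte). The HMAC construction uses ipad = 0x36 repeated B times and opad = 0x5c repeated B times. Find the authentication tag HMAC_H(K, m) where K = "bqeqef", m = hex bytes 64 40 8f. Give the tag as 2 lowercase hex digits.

4f

Key "bqeqef" = 62 71 65 71 65 66 is exactly B = 6 bytes: K' = 62 71 65 71 65 66.
K' ⊕ ipad = 54 47 53 47 53 50.  K' ⊕ opad = 3e 2d 39 2d 39 3a.
Inner input = (K'⊕ipad) ∥ m = 54 47 53 47 53 50 ∥ 64 40 8f.
Inner hash: sum = 84+71+83+71+83+80+100+64+143 = 779; mod 256 = 11 → 0b.
Outer input = (K'⊕opad) ∥ inner = 3e 2d 39 2d 39 3a ∥ 0b.
Outer hash (tag): sum = 62+45+57+45+57+58+11 = 335; mod 256 = 79 → 4f.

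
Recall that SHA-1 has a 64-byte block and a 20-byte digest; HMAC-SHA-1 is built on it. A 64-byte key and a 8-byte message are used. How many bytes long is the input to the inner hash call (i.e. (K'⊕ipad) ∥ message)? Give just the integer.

Key is 64 ≤ 64 bytes, zero-padded: |K'| = 64.
Inner input = (K'⊕ipad) ∥ m → 64 + 8 = 72 bytes.

72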